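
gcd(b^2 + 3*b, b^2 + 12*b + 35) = 1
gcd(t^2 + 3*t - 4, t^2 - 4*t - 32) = t + 4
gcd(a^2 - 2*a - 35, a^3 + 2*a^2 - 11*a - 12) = 1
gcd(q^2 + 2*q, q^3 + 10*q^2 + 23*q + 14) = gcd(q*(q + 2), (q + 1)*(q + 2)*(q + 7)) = q + 2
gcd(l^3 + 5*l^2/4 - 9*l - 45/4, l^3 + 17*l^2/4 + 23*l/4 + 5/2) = l + 5/4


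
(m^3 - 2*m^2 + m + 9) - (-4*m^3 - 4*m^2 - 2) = 5*m^3 + 2*m^2 + m + 11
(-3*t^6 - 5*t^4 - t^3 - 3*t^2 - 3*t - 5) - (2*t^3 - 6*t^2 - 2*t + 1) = -3*t^6 - 5*t^4 - 3*t^3 + 3*t^2 - t - 6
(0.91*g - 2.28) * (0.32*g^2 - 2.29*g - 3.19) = 0.2912*g^3 - 2.8135*g^2 + 2.3183*g + 7.2732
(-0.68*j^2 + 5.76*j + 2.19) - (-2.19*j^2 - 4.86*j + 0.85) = 1.51*j^2 + 10.62*j + 1.34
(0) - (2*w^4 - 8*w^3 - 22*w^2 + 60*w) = -2*w^4 + 8*w^3 + 22*w^2 - 60*w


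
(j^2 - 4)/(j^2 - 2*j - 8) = (j - 2)/(j - 4)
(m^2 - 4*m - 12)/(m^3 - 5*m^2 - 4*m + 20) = (m - 6)/(m^2 - 7*m + 10)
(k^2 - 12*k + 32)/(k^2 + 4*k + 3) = (k^2 - 12*k + 32)/(k^2 + 4*k + 3)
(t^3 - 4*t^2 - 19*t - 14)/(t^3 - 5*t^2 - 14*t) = (t + 1)/t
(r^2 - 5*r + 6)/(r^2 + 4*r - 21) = (r - 2)/(r + 7)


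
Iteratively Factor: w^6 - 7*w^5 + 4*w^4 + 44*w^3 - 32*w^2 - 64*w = (w)*(w^5 - 7*w^4 + 4*w^3 + 44*w^2 - 32*w - 64) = w*(w + 1)*(w^4 - 8*w^3 + 12*w^2 + 32*w - 64) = w*(w - 4)*(w + 1)*(w^3 - 4*w^2 - 4*w + 16) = w*(w - 4)*(w + 1)*(w + 2)*(w^2 - 6*w + 8) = w*(w - 4)^2*(w + 1)*(w + 2)*(w - 2)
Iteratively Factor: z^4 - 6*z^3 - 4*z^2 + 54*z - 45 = (z - 5)*(z^3 - z^2 - 9*z + 9) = (z - 5)*(z + 3)*(z^2 - 4*z + 3) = (z - 5)*(z - 1)*(z + 3)*(z - 3)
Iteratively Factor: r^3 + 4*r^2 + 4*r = (r + 2)*(r^2 + 2*r) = (r + 2)^2*(r)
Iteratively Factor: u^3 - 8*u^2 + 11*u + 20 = (u - 4)*(u^2 - 4*u - 5) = (u - 4)*(u + 1)*(u - 5)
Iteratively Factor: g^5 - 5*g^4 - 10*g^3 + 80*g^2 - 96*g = (g + 4)*(g^4 - 9*g^3 + 26*g^2 - 24*g) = (g - 4)*(g + 4)*(g^3 - 5*g^2 + 6*g) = (g - 4)*(g - 2)*(g + 4)*(g^2 - 3*g) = (g - 4)*(g - 3)*(g - 2)*(g + 4)*(g)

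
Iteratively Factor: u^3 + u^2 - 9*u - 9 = (u + 1)*(u^2 - 9) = (u - 3)*(u + 1)*(u + 3)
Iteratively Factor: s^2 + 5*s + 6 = (s + 3)*(s + 2)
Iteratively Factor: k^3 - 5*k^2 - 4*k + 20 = (k + 2)*(k^2 - 7*k + 10) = (k - 5)*(k + 2)*(k - 2)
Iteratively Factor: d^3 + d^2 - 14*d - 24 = (d + 3)*(d^2 - 2*d - 8) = (d - 4)*(d + 3)*(d + 2)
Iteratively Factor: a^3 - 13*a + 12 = (a + 4)*(a^2 - 4*a + 3) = (a - 1)*(a + 4)*(a - 3)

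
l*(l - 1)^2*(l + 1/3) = l^4 - 5*l^3/3 + l^2/3 + l/3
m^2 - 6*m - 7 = (m - 7)*(m + 1)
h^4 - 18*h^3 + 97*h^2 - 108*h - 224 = (h - 8)*(h - 7)*(h - 4)*(h + 1)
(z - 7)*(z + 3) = z^2 - 4*z - 21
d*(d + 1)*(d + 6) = d^3 + 7*d^2 + 6*d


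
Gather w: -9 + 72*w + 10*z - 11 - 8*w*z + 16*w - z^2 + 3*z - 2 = w*(88 - 8*z) - z^2 + 13*z - 22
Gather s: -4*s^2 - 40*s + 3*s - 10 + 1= -4*s^2 - 37*s - 9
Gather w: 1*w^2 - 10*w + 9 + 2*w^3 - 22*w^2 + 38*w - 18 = 2*w^3 - 21*w^2 + 28*w - 9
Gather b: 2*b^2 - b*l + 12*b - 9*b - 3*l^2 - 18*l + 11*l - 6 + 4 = 2*b^2 + b*(3 - l) - 3*l^2 - 7*l - 2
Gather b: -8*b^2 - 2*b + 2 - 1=-8*b^2 - 2*b + 1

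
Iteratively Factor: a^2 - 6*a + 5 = (a - 5)*(a - 1)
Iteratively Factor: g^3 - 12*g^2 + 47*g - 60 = (g - 5)*(g^2 - 7*g + 12) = (g - 5)*(g - 4)*(g - 3)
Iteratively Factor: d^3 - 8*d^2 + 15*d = (d - 3)*(d^2 - 5*d) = d*(d - 3)*(d - 5)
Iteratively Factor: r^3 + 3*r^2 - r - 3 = (r - 1)*(r^2 + 4*r + 3) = (r - 1)*(r + 3)*(r + 1)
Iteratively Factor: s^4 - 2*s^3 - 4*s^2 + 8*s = (s)*(s^3 - 2*s^2 - 4*s + 8) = s*(s - 2)*(s^2 - 4) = s*(s - 2)^2*(s + 2)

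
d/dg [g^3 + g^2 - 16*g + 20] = 3*g^2 + 2*g - 16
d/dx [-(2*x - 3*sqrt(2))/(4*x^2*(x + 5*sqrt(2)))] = (x^2 + sqrt(2)*x/4 - 15)/(x^3*(x^2 + 10*sqrt(2)*x + 50))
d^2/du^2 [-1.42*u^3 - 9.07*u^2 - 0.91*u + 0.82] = -8.52*u - 18.14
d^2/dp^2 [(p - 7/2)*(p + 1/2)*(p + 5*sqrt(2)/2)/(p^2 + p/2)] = -35*sqrt(2)/(2*p^3)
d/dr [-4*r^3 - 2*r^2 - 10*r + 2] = -12*r^2 - 4*r - 10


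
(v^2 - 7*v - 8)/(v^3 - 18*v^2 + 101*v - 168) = (v + 1)/(v^2 - 10*v + 21)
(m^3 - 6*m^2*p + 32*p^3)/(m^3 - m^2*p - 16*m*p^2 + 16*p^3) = (-m^2 + 2*m*p + 8*p^2)/(-m^2 - 3*m*p + 4*p^2)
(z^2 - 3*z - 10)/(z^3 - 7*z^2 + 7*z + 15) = (z + 2)/(z^2 - 2*z - 3)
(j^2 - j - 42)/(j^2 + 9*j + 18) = (j - 7)/(j + 3)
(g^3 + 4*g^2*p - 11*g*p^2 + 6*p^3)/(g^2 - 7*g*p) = (g^3 + 4*g^2*p - 11*g*p^2 + 6*p^3)/(g*(g - 7*p))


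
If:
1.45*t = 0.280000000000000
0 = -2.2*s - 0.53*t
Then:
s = -0.05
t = 0.19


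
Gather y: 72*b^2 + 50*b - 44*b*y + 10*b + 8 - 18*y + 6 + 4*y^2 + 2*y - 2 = 72*b^2 + 60*b + 4*y^2 + y*(-44*b - 16) + 12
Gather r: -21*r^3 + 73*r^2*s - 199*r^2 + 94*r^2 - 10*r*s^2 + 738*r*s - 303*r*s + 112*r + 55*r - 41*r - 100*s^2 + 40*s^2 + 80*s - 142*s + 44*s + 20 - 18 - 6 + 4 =-21*r^3 + r^2*(73*s - 105) + r*(-10*s^2 + 435*s + 126) - 60*s^2 - 18*s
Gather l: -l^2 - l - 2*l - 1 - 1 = -l^2 - 3*l - 2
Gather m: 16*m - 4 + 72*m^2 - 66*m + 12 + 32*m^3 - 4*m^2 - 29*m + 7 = 32*m^3 + 68*m^2 - 79*m + 15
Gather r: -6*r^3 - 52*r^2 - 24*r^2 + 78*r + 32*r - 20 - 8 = -6*r^3 - 76*r^2 + 110*r - 28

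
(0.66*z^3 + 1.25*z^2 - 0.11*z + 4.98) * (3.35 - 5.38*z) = -3.5508*z^4 - 4.514*z^3 + 4.7793*z^2 - 27.1609*z + 16.683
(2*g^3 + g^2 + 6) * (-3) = -6*g^3 - 3*g^2 - 18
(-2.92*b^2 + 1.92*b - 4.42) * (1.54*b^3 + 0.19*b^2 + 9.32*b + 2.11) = -4.4968*b^5 + 2.402*b^4 - 33.6564*b^3 + 10.8934*b^2 - 37.1432*b - 9.3262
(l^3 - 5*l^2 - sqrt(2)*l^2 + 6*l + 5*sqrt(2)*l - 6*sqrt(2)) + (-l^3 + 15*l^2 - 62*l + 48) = -sqrt(2)*l^2 + 10*l^2 - 56*l + 5*sqrt(2)*l - 6*sqrt(2) + 48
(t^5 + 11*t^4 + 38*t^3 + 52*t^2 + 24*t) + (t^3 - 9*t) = t^5 + 11*t^4 + 39*t^3 + 52*t^2 + 15*t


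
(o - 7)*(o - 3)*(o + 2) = o^3 - 8*o^2 + o + 42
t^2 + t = t*(t + 1)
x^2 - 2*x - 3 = (x - 3)*(x + 1)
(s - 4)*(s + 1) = s^2 - 3*s - 4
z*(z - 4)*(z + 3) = z^3 - z^2 - 12*z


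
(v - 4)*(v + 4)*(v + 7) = v^3 + 7*v^2 - 16*v - 112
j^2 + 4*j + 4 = (j + 2)^2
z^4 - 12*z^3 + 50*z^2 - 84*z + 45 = (z - 5)*(z - 3)^2*(z - 1)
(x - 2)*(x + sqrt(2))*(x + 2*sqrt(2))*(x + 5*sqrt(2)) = x^4 - 2*x^3 + 8*sqrt(2)*x^3 - 16*sqrt(2)*x^2 + 34*x^2 - 68*x + 20*sqrt(2)*x - 40*sqrt(2)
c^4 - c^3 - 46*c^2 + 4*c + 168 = (c - 7)*(c - 2)*(c + 2)*(c + 6)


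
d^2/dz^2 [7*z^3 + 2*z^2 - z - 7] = 42*z + 4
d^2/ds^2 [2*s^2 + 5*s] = 4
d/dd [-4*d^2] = -8*d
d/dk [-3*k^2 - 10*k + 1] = -6*k - 10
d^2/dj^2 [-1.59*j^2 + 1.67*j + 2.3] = -3.18000000000000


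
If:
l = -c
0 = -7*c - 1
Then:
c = -1/7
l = 1/7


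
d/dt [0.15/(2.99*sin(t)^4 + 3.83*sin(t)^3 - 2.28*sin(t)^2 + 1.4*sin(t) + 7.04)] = (-1.794*sin(t)^3 - 1.7235*sin(t)^2 + 0.684*sin(t) - 0.21)*cos(t)/(2.99*sin(t)^4 + 3.83*sin(t)^3 - 2.28*sin(t)^2 + 1.4*sin(t) + 7.04)^2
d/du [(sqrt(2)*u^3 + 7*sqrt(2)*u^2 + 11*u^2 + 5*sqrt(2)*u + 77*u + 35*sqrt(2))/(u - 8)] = (2*sqrt(2)*u^3 - 17*sqrt(2)*u^2 + 11*u^2 - 176*u - 112*sqrt(2)*u - 616 - 75*sqrt(2))/(u^2 - 16*u + 64)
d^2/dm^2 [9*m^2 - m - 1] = 18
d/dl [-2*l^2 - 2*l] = -4*l - 2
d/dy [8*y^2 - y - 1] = 16*y - 1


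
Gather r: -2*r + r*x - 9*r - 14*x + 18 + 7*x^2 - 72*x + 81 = r*(x - 11) + 7*x^2 - 86*x + 99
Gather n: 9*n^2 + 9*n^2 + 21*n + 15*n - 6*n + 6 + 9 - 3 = 18*n^2 + 30*n + 12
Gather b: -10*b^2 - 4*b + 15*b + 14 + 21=-10*b^2 + 11*b + 35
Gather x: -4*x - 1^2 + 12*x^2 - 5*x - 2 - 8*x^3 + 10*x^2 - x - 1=-8*x^3 + 22*x^2 - 10*x - 4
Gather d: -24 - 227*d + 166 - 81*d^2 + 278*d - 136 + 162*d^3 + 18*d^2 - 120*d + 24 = 162*d^3 - 63*d^2 - 69*d + 30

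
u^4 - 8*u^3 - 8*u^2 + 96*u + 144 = (u - 6)^2*(u + 2)^2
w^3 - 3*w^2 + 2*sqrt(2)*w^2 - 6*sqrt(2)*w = w*(w - 3)*(w + 2*sqrt(2))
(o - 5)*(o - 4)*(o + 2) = o^3 - 7*o^2 + 2*o + 40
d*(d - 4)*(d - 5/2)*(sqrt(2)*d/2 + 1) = sqrt(2)*d^4/2 - 13*sqrt(2)*d^3/4 + d^3 - 13*d^2/2 + 5*sqrt(2)*d^2 + 10*d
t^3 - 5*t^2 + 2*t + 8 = (t - 4)*(t - 2)*(t + 1)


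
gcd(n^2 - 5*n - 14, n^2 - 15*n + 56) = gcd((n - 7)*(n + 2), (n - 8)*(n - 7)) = n - 7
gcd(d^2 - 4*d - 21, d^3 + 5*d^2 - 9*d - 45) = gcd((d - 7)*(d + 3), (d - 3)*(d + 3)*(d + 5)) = d + 3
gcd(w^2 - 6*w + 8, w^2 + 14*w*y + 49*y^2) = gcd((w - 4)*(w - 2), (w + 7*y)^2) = 1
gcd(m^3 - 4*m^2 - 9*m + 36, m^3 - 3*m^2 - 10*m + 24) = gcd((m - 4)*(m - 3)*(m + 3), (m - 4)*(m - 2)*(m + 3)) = m^2 - m - 12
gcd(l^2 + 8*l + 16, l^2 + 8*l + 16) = l^2 + 8*l + 16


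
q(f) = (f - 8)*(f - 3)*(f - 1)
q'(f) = (f - 8)*(f - 3) + (f - 8)*(f - 1) + (f - 3)*(f - 1)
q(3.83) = -9.79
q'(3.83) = -12.91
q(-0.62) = -50.55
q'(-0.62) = 51.03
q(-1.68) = -121.41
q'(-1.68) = 83.79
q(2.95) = 0.49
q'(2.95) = -9.69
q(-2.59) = -212.52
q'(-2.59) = 117.28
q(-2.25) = -174.89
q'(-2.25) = 104.19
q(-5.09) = -644.92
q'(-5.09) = 234.88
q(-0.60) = -49.54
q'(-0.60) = 50.48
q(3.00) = 0.00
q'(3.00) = -10.00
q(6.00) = -30.00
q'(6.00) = -1.00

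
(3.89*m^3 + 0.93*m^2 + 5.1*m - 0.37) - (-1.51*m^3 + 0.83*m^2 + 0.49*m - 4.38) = 5.4*m^3 + 0.1*m^2 + 4.61*m + 4.01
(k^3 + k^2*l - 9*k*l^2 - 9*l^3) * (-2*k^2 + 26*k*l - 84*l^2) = -2*k^5 + 24*k^4*l - 40*k^3*l^2 - 300*k^2*l^3 + 522*k*l^4 + 756*l^5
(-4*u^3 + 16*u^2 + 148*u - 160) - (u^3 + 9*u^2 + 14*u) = -5*u^3 + 7*u^2 + 134*u - 160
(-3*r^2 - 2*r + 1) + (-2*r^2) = -5*r^2 - 2*r + 1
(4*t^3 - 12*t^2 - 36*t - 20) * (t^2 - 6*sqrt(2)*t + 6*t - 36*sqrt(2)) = 4*t^5 - 24*sqrt(2)*t^4 + 12*t^4 - 108*t^3 - 72*sqrt(2)*t^3 - 236*t^2 + 648*sqrt(2)*t^2 - 120*t + 1416*sqrt(2)*t + 720*sqrt(2)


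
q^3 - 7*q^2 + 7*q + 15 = (q - 5)*(q - 3)*(q + 1)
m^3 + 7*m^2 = m^2*(m + 7)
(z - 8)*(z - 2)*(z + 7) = z^3 - 3*z^2 - 54*z + 112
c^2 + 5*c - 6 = (c - 1)*(c + 6)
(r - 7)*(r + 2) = r^2 - 5*r - 14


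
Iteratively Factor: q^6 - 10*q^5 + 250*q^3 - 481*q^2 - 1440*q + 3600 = (q - 4)*(q^5 - 6*q^4 - 24*q^3 + 154*q^2 + 135*q - 900) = (q - 4)*(q + 4)*(q^4 - 10*q^3 + 16*q^2 + 90*q - 225) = (q - 5)*(q - 4)*(q + 4)*(q^3 - 5*q^2 - 9*q + 45) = (q - 5)^2*(q - 4)*(q + 4)*(q^2 - 9) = (q - 5)^2*(q - 4)*(q - 3)*(q + 4)*(q + 3)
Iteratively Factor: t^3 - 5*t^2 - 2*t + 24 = (t - 3)*(t^2 - 2*t - 8) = (t - 3)*(t + 2)*(t - 4)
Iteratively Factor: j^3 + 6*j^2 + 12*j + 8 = (j + 2)*(j^2 + 4*j + 4) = (j + 2)^2*(j + 2)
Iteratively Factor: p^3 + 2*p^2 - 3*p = (p + 3)*(p^2 - p) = p*(p + 3)*(p - 1)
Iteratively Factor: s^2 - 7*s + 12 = (s - 3)*(s - 4)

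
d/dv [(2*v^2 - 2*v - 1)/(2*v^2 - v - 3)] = (2*v^2 - 8*v + 5)/(4*v^4 - 4*v^3 - 11*v^2 + 6*v + 9)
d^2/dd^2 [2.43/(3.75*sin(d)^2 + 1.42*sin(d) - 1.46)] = (-136.6875*sin(d)^4 - 38.81925*sin(d)^3 + 146.914398*sin(d)^2 + 72.600624*sin(d) + 36.408204)/(3.75*sin(d)^2 + 1.42*sin(d) - 1.46)^3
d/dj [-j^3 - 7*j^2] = j*(-3*j - 14)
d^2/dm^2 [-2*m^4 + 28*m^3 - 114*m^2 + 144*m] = -24*m^2 + 168*m - 228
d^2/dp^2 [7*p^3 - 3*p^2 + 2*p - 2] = 42*p - 6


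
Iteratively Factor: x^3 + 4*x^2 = (x)*(x^2 + 4*x) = x^2*(x + 4)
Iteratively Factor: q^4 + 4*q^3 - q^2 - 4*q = (q + 4)*(q^3 - q) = q*(q + 4)*(q^2 - 1) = q*(q - 1)*(q + 4)*(q + 1)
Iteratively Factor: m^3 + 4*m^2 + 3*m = (m + 3)*(m^2 + m) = m*(m + 3)*(m + 1)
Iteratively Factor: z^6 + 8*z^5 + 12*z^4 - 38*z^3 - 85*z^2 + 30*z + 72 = (z + 3)*(z^5 + 5*z^4 - 3*z^3 - 29*z^2 + 2*z + 24) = (z + 3)^2*(z^4 + 2*z^3 - 9*z^2 - 2*z + 8) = (z + 3)^2*(z + 4)*(z^3 - 2*z^2 - z + 2) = (z - 1)*(z + 3)^2*(z + 4)*(z^2 - z - 2) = (z - 1)*(z + 1)*(z + 3)^2*(z + 4)*(z - 2)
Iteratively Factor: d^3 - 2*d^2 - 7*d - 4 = (d + 1)*(d^2 - 3*d - 4) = (d + 1)^2*(d - 4)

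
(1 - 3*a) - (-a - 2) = 3 - 2*a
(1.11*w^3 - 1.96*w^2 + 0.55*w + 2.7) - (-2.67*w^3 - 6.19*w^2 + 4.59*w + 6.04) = 3.78*w^3 + 4.23*w^2 - 4.04*w - 3.34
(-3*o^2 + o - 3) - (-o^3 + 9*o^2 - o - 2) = o^3 - 12*o^2 + 2*o - 1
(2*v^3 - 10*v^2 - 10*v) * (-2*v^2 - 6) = -4*v^5 + 20*v^4 + 8*v^3 + 60*v^2 + 60*v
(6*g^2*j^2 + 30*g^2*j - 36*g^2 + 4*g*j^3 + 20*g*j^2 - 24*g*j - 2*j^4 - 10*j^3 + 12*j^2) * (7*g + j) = 42*g^3*j^2 + 210*g^3*j - 252*g^3 + 34*g^2*j^3 + 170*g^2*j^2 - 204*g^2*j - 10*g*j^4 - 50*g*j^3 + 60*g*j^2 - 2*j^5 - 10*j^4 + 12*j^3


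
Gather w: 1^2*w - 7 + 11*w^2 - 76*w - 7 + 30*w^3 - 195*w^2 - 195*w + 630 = 30*w^3 - 184*w^2 - 270*w + 616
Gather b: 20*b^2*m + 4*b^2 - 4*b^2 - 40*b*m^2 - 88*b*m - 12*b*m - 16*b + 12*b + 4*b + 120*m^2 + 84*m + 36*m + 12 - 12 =20*b^2*m + b*(-40*m^2 - 100*m) + 120*m^2 + 120*m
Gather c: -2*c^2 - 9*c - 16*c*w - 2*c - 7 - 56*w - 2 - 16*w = -2*c^2 + c*(-16*w - 11) - 72*w - 9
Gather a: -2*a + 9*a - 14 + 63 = 7*a + 49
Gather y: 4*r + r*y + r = r*y + 5*r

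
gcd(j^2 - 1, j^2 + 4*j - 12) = 1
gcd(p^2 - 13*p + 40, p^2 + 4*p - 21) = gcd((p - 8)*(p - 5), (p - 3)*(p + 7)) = 1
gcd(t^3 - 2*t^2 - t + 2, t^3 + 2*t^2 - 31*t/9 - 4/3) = 1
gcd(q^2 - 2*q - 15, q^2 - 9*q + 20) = q - 5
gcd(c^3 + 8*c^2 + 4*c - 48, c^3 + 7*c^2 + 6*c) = c + 6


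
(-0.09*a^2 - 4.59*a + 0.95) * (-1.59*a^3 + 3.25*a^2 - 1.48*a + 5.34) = 0.1431*a^5 + 7.0056*a^4 - 16.2948*a^3 + 9.4001*a^2 - 25.9166*a + 5.073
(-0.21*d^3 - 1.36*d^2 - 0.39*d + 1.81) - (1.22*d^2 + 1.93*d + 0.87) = -0.21*d^3 - 2.58*d^2 - 2.32*d + 0.94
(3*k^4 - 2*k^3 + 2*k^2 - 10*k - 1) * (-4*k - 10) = -12*k^5 - 22*k^4 + 12*k^3 + 20*k^2 + 104*k + 10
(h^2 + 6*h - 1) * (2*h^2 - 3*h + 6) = 2*h^4 + 9*h^3 - 14*h^2 + 39*h - 6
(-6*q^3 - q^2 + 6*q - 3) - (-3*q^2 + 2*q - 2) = -6*q^3 + 2*q^2 + 4*q - 1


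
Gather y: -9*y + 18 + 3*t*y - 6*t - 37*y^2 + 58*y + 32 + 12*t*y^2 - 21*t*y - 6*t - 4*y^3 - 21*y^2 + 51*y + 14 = -12*t - 4*y^3 + y^2*(12*t - 58) + y*(100 - 18*t) + 64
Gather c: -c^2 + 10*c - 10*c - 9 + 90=81 - c^2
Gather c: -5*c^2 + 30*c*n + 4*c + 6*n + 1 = -5*c^2 + c*(30*n + 4) + 6*n + 1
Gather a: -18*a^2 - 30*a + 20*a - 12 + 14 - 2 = -18*a^2 - 10*a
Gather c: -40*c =-40*c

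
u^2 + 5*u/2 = u*(u + 5/2)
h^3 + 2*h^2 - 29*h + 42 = (h - 3)*(h - 2)*(h + 7)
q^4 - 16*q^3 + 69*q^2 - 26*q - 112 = (q - 8)*(q - 7)*(q - 2)*(q + 1)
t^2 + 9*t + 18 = (t + 3)*(t + 6)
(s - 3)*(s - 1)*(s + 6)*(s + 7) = s^4 + 9*s^3 - 7*s^2 - 129*s + 126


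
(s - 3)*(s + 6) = s^2 + 3*s - 18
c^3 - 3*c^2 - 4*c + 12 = (c - 3)*(c - 2)*(c + 2)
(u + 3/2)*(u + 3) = u^2 + 9*u/2 + 9/2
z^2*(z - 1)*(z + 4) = z^4 + 3*z^3 - 4*z^2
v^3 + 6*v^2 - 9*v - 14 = (v - 2)*(v + 1)*(v + 7)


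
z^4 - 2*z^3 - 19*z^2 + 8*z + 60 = (z - 5)*(z - 2)*(z + 2)*(z + 3)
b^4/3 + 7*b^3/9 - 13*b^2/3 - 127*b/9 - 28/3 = (b/3 + 1)*(b - 4)*(b + 1)*(b + 7/3)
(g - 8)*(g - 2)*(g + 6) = g^3 - 4*g^2 - 44*g + 96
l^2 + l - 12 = (l - 3)*(l + 4)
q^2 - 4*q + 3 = (q - 3)*(q - 1)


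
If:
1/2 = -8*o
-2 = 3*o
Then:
No Solution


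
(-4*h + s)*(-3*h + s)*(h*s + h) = 12*h^3*s + 12*h^3 - 7*h^2*s^2 - 7*h^2*s + h*s^3 + h*s^2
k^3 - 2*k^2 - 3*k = k*(k - 3)*(k + 1)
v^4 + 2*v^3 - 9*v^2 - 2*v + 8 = (v - 2)*(v - 1)*(v + 1)*(v + 4)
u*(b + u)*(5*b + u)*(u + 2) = 5*b^2*u^2 + 10*b^2*u + 6*b*u^3 + 12*b*u^2 + u^4 + 2*u^3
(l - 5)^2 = l^2 - 10*l + 25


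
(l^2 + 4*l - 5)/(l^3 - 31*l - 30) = (l - 1)/(l^2 - 5*l - 6)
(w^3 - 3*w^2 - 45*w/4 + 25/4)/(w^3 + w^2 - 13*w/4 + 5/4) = (w - 5)/(w - 1)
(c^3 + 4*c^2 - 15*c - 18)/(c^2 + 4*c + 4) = (c^3 + 4*c^2 - 15*c - 18)/(c^2 + 4*c + 4)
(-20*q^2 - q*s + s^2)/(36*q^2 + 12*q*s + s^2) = (-20*q^2 - q*s + s^2)/(36*q^2 + 12*q*s + s^2)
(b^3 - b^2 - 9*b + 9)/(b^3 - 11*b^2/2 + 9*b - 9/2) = 2*(b + 3)/(2*b - 3)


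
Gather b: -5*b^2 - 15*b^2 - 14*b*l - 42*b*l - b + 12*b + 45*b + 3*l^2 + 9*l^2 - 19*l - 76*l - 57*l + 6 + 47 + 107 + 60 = -20*b^2 + b*(56 - 56*l) + 12*l^2 - 152*l + 220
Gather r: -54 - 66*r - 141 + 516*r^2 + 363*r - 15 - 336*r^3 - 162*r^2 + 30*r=-336*r^3 + 354*r^2 + 327*r - 210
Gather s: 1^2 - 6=-5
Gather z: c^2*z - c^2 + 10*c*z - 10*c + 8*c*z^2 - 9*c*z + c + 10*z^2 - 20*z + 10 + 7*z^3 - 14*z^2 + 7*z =-c^2 - 9*c + 7*z^3 + z^2*(8*c - 4) + z*(c^2 + c - 13) + 10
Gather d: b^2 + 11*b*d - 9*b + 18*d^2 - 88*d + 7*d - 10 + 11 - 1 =b^2 - 9*b + 18*d^2 + d*(11*b - 81)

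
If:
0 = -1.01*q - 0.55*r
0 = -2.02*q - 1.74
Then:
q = -0.86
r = 1.58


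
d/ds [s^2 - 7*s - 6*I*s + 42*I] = 2*s - 7 - 6*I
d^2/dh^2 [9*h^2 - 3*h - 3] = 18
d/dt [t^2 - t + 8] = 2*t - 1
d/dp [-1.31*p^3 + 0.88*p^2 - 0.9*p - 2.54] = -3.93*p^2 + 1.76*p - 0.9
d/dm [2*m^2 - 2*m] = 4*m - 2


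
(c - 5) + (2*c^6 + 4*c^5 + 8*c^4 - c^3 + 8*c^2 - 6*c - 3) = 2*c^6 + 4*c^5 + 8*c^4 - c^3 + 8*c^2 - 5*c - 8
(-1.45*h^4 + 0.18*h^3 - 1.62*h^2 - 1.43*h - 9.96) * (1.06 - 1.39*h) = 2.0155*h^5 - 1.7872*h^4 + 2.4426*h^3 + 0.2705*h^2 + 12.3286*h - 10.5576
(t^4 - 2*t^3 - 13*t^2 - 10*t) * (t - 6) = t^5 - 8*t^4 - t^3 + 68*t^2 + 60*t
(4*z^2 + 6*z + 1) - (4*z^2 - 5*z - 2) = 11*z + 3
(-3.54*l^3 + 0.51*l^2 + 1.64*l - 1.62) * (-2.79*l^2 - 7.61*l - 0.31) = 9.8766*l^5 + 25.5165*l^4 - 7.3593*l^3 - 8.1187*l^2 + 11.8198*l + 0.5022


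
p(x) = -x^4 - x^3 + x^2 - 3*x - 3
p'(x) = -4*x^3 - 3*x^2 + 2*x - 3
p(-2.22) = -4.76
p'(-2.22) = 21.54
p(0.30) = -3.85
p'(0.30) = -2.78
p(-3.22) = -57.09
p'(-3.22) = 93.00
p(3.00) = -111.00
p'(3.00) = -132.00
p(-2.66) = -19.19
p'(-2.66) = 45.74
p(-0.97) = 0.88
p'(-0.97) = -4.11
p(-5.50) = -704.94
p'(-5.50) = 560.75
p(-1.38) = 2.05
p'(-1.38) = -0.96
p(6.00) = -1497.00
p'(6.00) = -963.00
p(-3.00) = -39.00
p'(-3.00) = 72.00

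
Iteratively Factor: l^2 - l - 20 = (l + 4)*(l - 5)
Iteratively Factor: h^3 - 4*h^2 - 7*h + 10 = (h - 1)*(h^2 - 3*h - 10) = (h - 1)*(h + 2)*(h - 5)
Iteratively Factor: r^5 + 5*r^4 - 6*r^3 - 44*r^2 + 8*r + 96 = (r + 3)*(r^4 + 2*r^3 - 12*r^2 - 8*r + 32) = (r + 2)*(r + 3)*(r^3 - 12*r + 16) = (r - 2)*(r + 2)*(r + 3)*(r^2 + 2*r - 8) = (r - 2)*(r + 2)*(r + 3)*(r + 4)*(r - 2)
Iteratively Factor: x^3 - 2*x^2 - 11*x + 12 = (x - 1)*(x^2 - x - 12) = (x - 1)*(x + 3)*(x - 4)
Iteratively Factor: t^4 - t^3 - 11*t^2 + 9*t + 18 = (t - 3)*(t^3 + 2*t^2 - 5*t - 6) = (t - 3)*(t + 1)*(t^2 + t - 6) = (t - 3)*(t + 1)*(t + 3)*(t - 2)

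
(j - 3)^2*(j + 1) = j^3 - 5*j^2 + 3*j + 9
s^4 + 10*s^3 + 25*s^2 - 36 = (s - 1)*(s + 2)*(s + 3)*(s + 6)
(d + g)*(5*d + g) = 5*d^2 + 6*d*g + g^2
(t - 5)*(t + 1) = t^2 - 4*t - 5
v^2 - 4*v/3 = v*(v - 4/3)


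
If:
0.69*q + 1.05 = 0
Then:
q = -1.52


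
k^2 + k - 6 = (k - 2)*(k + 3)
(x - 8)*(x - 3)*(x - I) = x^3 - 11*x^2 - I*x^2 + 24*x + 11*I*x - 24*I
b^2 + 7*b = b*(b + 7)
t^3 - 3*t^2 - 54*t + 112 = (t - 8)*(t - 2)*(t + 7)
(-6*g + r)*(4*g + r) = -24*g^2 - 2*g*r + r^2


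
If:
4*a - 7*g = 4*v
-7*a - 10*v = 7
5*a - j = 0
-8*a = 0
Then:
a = 0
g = 2/5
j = 0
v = -7/10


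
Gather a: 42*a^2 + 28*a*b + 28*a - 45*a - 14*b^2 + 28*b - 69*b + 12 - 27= 42*a^2 + a*(28*b - 17) - 14*b^2 - 41*b - 15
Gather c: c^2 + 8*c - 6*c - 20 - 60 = c^2 + 2*c - 80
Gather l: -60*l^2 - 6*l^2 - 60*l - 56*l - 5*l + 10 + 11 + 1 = -66*l^2 - 121*l + 22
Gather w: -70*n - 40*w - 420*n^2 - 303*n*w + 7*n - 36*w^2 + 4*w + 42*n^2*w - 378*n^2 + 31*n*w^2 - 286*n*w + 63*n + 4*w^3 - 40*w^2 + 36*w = -798*n^2 + 4*w^3 + w^2*(31*n - 76) + w*(42*n^2 - 589*n)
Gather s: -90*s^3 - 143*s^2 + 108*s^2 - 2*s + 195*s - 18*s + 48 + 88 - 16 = -90*s^3 - 35*s^2 + 175*s + 120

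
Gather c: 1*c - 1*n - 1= c - n - 1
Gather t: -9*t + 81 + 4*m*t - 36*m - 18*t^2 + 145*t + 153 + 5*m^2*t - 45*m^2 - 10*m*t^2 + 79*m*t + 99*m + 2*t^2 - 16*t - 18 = -45*m^2 + 63*m + t^2*(-10*m - 16) + t*(5*m^2 + 83*m + 120) + 216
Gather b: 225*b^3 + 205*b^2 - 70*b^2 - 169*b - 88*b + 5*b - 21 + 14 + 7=225*b^3 + 135*b^2 - 252*b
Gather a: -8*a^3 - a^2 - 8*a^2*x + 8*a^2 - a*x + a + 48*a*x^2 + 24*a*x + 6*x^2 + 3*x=-8*a^3 + a^2*(7 - 8*x) + a*(48*x^2 + 23*x + 1) + 6*x^2 + 3*x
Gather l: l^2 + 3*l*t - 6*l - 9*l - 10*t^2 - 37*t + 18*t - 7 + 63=l^2 + l*(3*t - 15) - 10*t^2 - 19*t + 56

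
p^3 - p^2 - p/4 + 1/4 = (p - 1)*(p - 1/2)*(p + 1/2)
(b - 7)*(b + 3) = b^2 - 4*b - 21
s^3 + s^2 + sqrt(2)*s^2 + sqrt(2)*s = s*(s + 1)*(s + sqrt(2))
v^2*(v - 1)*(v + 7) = v^4 + 6*v^3 - 7*v^2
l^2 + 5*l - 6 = (l - 1)*(l + 6)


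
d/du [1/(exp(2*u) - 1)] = -1/(2*sinh(u)^2)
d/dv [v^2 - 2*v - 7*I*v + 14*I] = 2*v - 2 - 7*I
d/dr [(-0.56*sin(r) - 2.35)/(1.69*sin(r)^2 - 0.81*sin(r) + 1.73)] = (0.9464*sin(r)^2 + 7.943*sin(r) - 2.8723)*cos(r)/(2.8561*sin(r)^4 - 2.7378*sin(r)^3 + 6.5035*sin(r)^2 - 2.8026*sin(r) + 2.9929)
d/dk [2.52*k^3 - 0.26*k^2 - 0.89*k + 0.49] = 7.56*k^2 - 0.52*k - 0.89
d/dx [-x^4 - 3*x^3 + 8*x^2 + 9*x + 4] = -4*x^3 - 9*x^2 + 16*x + 9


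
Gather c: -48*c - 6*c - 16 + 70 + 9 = 63 - 54*c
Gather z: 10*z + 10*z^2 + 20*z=10*z^2 + 30*z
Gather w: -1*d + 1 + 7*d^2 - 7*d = 7*d^2 - 8*d + 1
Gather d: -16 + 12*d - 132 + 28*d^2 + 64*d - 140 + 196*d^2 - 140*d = 224*d^2 - 64*d - 288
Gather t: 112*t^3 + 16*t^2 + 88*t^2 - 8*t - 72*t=112*t^3 + 104*t^2 - 80*t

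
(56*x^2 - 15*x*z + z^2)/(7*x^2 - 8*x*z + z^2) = (8*x - z)/(x - z)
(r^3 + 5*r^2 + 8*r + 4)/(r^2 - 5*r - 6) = (r^2 + 4*r + 4)/(r - 6)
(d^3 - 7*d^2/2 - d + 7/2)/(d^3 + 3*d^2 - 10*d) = (d^3 - 7*d^2/2 - d + 7/2)/(d*(d^2 + 3*d - 10))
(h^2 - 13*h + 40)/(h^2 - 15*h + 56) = (h - 5)/(h - 7)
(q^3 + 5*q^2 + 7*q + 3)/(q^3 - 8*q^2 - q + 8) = (q^2 + 4*q + 3)/(q^2 - 9*q + 8)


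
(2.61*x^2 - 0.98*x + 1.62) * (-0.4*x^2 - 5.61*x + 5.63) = -1.044*x^4 - 14.2501*x^3 + 19.5441*x^2 - 14.6056*x + 9.1206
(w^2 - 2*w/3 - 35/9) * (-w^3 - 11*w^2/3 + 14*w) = -w^5 - 3*w^4 + 61*w^3/3 + 133*w^2/27 - 490*w/9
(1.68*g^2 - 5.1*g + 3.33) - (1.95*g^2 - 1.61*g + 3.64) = -0.27*g^2 - 3.49*g - 0.31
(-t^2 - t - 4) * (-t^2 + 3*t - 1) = t^4 - 2*t^3 + 2*t^2 - 11*t + 4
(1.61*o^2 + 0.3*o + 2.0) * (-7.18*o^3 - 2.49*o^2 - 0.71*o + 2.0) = -11.5598*o^5 - 6.1629*o^4 - 16.2501*o^3 - 1.973*o^2 - 0.82*o + 4.0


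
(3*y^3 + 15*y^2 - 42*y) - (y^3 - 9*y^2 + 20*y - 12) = 2*y^3 + 24*y^2 - 62*y + 12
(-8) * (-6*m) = 48*m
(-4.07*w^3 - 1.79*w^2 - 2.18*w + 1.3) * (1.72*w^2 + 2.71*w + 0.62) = -7.0004*w^5 - 14.1085*w^4 - 11.1239*w^3 - 4.7816*w^2 + 2.1714*w + 0.806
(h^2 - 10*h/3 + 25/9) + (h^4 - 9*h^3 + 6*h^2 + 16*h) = h^4 - 9*h^3 + 7*h^2 + 38*h/3 + 25/9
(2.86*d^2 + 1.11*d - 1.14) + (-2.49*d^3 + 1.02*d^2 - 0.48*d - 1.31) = -2.49*d^3 + 3.88*d^2 + 0.63*d - 2.45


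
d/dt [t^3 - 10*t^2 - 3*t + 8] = 3*t^2 - 20*t - 3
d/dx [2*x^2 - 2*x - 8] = 4*x - 2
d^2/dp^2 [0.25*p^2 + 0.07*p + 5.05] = 0.500000000000000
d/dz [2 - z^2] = -2*z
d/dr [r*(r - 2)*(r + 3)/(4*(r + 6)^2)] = (r^3 + 18*r^2 + 18*r - 36)/(4*(r^3 + 18*r^2 + 108*r + 216))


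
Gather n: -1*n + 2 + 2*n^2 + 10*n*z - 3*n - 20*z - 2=2*n^2 + n*(10*z - 4) - 20*z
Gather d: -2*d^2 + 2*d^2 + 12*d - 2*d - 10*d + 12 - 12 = 0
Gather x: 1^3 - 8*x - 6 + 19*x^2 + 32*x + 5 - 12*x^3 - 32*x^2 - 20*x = -12*x^3 - 13*x^2 + 4*x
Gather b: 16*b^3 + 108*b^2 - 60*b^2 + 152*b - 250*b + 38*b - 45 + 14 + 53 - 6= 16*b^3 + 48*b^2 - 60*b + 16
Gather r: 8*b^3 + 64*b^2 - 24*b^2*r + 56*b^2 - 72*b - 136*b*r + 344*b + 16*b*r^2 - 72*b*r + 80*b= 8*b^3 + 120*b^2 + 16*b*r^2 + 352*b + r*(-24*b^2 - 208*b)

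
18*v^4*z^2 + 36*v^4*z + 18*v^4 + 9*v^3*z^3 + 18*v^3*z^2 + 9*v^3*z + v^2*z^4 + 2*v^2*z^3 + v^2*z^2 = (3*v + z)*(6*v + z)*(v*z + v)^2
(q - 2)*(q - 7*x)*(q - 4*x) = q^3 - 11*q^2*x - 2*q^2 + 28*q*x^2 + 22*q*x - 56*x^2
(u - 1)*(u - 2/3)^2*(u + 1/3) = u^4 - 2*u^3 + u^2 + 4*u/27 - 4/27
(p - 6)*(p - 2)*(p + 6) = p^3 - 2*p^2 - 36*p + 72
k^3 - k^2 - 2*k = k*(k - 2)*(k + 1)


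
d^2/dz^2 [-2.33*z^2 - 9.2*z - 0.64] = -4.66000000000000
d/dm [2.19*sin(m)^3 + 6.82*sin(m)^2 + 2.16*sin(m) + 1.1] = (6.57*sin(m)^2 + 13.64*sin(m) + 2.16)*cos(m)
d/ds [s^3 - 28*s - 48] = 3*s^2 - 28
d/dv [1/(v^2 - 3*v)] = (3 - 2*v)/(v^2*(v - 3)^2)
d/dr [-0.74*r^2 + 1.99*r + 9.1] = 1.99 - 1.48*r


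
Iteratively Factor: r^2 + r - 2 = (r - 1)*(r + 2)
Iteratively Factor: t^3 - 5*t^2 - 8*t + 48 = (t + 3)*(t^2 - 8*t + 16) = (t - 4)*(t + 3)*(t - 4)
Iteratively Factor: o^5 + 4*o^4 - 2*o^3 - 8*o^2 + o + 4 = (o - 1)*(o^4 + 5*o^3 + 3*o^2 - 5*o - 4) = (o - 1)*(o + 4)*(o^3 + o^2 - o - 1) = (o - 1)^2*(o + 4)*(o^2 + 2*o + 1) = (o - 1)^2*(o + 1)*(o + 4)*(o + 1)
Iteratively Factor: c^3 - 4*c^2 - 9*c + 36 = (c - 4)*(c^2 - 9) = (c - 4)*(c + 3)*(c - 3)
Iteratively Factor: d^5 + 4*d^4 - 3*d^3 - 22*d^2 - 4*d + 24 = (d + 2)*(d^4 + 2*d^3 - 7*d^2 - 8*d + 12) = (d + 2)*(d + 3)*(d^3 - d^2 - 4*d + 4) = (d - 2)*(d + 2)*(d + 3)*(d^2 + d - 2) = (d - 2)*(d + 2)^2*(d + 3)*(d - 1)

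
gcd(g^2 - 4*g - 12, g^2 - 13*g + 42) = g - 6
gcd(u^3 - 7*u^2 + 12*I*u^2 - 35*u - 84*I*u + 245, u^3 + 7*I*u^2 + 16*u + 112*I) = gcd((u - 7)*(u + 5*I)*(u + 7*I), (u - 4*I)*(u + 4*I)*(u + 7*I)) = u + 7*I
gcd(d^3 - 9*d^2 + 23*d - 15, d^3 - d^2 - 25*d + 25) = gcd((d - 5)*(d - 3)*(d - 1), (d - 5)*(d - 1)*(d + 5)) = d^2 - 6*d + 5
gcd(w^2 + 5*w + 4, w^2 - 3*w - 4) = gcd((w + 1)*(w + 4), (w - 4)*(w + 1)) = w + 1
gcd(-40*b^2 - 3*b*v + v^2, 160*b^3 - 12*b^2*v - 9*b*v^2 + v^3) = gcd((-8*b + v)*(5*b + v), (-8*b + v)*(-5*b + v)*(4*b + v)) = -8*b + v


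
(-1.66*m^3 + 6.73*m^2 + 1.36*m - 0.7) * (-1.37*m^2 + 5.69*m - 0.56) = 2.2742*m^5 - 18.6655*m^4 + 37.3601*m^3 + 4.9286*m^2 - 4.7446*m + 0.392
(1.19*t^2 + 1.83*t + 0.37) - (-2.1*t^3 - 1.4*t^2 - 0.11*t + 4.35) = 2.1*t^3 + 2.59*t^2 + 1.94*t - 3.98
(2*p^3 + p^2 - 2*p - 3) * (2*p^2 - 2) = 4*p^5 + 2*p^4 - 8*p^3 - 8*p^2 + 4*p + 6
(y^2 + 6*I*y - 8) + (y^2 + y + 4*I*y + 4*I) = 2*y^2 + y + 10*I*y - 8 + 4*I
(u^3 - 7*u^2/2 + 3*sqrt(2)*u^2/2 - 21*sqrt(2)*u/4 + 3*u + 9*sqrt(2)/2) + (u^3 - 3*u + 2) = 2*u^3 - 7*u^2/2 + 3*sqrt(2)*u^2/2 - 21*sqrt(2)*u/4 + 2 + 9*sqrt(2)/2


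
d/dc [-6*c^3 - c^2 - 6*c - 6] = -18*c^2 - 2*c - 6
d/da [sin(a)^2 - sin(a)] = sin(2*a) - cos(a)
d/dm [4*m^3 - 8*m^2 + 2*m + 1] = 12*m^2 - 16*m + 2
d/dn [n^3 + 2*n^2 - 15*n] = 3*n^2 + 4*n - 15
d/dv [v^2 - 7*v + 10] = 2*v - 7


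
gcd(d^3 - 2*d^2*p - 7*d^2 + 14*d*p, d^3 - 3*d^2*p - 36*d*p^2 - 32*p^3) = 1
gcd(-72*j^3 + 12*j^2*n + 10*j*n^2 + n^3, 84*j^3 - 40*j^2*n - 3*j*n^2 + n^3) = 12*j^2 - 4*j*n - n^2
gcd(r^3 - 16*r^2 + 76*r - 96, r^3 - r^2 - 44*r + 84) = r^2 - 8*r + 12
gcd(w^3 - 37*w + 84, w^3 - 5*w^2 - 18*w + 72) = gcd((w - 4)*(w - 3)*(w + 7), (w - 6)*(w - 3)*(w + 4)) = w - 3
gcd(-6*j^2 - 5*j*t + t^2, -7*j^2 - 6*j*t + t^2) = j + t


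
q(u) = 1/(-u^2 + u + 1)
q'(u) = (2*u - 1)/(-u^2 + u + 1)^2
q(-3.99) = -0.05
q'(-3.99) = -0.03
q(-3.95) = -0.05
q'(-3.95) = -0.03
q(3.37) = -0.14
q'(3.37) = 0.12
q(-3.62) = -0.06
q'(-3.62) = -0.03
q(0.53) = 0.80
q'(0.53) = 0.04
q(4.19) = -0.08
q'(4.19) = 0.05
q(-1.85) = -0.23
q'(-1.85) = -0.26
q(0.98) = 0.98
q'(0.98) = 0.92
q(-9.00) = -0.01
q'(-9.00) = 0.00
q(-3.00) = -0.09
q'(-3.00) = -0.06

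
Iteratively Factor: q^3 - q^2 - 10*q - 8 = (q + 2)*(q^2 - 3*q - 4) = (q + 1)*(q + 2)*(q - 4)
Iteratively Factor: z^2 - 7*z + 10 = (z - 2)*(z - 5)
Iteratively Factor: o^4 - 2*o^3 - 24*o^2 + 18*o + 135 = (o - 5)*(o^3 + 3*o^2 - 9*o - 27) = (o - 5)*(o - 3)*(o^2 + 6*o + 9) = (o - 5)*(o - 3)*(o + 3)*(o + 3)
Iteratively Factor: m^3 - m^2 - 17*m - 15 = (m - 5)*(m^2 + 4*m + 3) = (m - 5)*(m + 3)*(m + 1)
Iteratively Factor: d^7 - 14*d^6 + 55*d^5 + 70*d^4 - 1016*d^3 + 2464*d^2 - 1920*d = (d - 4)*(d^6 - 10*d^5 + 15*d^4 + 130*d^3 - 496*d^2 + 480*d) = (d - 4)*(d - 3)*(d^5 - 7*d^4 - 6*d^3 + 112*d^2 - 160*d) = d*(d - 4)*(d - 3)*(d^4 - 7*d^3 - 6*d^2 + 112*d - 160) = d*(d - 4)^2*(d - 3)*(d^3 - 3*d^2 - 18*d + 40) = d*(d - 4)^2*(d - 3)*(d - 2)*(d^2 - d - 20) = d*(d - 5)*(d - 4)^2*(d - 3)*(d - 2)*(d + 4)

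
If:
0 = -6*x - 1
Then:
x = -1/6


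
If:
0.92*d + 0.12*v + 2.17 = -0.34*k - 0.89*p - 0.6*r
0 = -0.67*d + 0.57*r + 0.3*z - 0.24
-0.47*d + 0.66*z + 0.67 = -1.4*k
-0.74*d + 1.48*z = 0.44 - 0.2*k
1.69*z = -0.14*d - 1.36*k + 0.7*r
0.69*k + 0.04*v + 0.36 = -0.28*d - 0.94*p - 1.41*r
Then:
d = 0.86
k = -0.57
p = -0.79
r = 1.01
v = -22.27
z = 0.80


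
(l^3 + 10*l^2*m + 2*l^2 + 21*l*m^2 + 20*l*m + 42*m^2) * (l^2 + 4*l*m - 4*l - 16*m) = l^5 + 14*l^4*m - 2*l^4 + 61*l^3*m^2 - 28*l^3*m - 8*l^3 + 84*l^2*m^3 - 122*l^2*m^2 - 112*l^2*m - 168*l*m^3 - 488*l*m^2 - 672*m^3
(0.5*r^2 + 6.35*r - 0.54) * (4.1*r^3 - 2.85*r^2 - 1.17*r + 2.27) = 2.05*r^5 + 24.61*r^4 - 20.8965*r^3 - 4.7555*r^2 + 15.0463*r - 1.2258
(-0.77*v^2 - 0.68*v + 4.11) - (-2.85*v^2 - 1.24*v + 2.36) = 2.08*v^2 + 0.56*v + 1.75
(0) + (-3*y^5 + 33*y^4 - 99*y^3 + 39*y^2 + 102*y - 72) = -3*y^5 + 33*y^4 - 99*y^3 + 39*y^2 + 102*y - 72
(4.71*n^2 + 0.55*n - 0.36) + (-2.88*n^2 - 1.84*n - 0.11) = 1.83*n^2 - 1.29*n - 0.47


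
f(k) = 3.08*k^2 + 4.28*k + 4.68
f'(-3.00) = -14.20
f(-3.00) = 19.56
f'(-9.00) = -51.16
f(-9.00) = 215.64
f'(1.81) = 15.43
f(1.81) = 22.52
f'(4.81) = 33.91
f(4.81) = 96.53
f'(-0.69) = 0.03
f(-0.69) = 3.19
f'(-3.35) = -16.36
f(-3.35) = 24.91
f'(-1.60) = -5.58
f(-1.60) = 5.72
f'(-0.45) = 1.51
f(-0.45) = 3.38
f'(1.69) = 14.69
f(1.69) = 20.71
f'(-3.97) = -20.18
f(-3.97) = 36.23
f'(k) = 6.16*k + 4.28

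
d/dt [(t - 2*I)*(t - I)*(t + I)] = 3*t^2 - 4*I*t + 1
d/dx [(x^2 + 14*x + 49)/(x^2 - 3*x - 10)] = (-17*x^2 - 118*x + 7)/(x^4 - 6*x^3 - 11*x^2 + 60*x + 100)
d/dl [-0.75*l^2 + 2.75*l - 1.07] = 2.75 - 1.5*l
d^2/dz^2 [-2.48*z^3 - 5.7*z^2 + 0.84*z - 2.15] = -14.88*z - 11.4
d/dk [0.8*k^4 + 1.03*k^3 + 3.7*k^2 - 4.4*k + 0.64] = 3.2*k^3 + 3.09*k^2 + 7.4*k - 4.4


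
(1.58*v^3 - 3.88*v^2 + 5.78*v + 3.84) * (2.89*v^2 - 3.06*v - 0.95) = 4.5662*v^5 - 16.048*v^4 + 27.076*v^3 - 2.9032*v^2 - 17.2414*v - 3.648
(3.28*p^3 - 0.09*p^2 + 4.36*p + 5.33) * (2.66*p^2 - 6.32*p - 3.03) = 8.7248*p^5 - 20.969*p^4 + 2.228*p^3 - 13.1047*p^2 - 46.8964*p - 16.1499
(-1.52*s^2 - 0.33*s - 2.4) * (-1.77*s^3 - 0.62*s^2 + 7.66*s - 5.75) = 2.6904*s^5 + 1.5265*s^4 - 7.1906*s^3 + 7.7002*s^2 - 16.4865*s + 13.8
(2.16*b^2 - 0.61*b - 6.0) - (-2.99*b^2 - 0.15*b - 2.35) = 5.15*b^2 - 0.46*b - 3.65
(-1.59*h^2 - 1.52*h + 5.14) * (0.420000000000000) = -0.6678*h^2 - 0.6384*h + 2.1588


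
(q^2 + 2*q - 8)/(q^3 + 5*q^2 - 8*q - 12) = (q + 4)/(q^2 + 7*q + 6)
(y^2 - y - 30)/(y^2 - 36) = (y + 5)/(y + 6)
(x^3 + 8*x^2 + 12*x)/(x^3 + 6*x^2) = (x + 2)/x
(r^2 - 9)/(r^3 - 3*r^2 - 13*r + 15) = (r - 3)/(r^2 - 6*r + 5)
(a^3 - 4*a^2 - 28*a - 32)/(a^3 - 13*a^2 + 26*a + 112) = (a + 2)/(a - 7)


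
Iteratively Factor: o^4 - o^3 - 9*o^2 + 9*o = (o - 3)*(o^3 + 2*o^2 - 3*o) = o*(o - 3)*(o^2 + 2*o - 3) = o*(o - 3)*(o - 1)*(o + 3)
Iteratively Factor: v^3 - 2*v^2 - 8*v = (v + 2)*(v^2 - 4*v) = (v - 4)*(v + 2)*(v)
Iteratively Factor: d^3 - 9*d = (d - 3)*(d^2 + 3*d) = (d - 3)*(d + 3)*(d)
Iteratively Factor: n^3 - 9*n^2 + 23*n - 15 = (n - 1)*(n^2 - 8*n + 15) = (n - 5)*(n - 1)*(n - 3)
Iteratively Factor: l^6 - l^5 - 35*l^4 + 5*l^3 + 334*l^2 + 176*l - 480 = (l + 4)*(l^5 - 5*l^4 - 15*l^3 + 65*l^2 + 74*l - 120) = (l + 2)*(l + 4)*(l^4 - 7*l^3 - l^2 + 67*l - 60) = (l - 4)*(l + 2)*(l + 4)*(l^3 - 3*l^2 - 13*l + 15) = (l - 4)*(l - 1)*(l + 2)*(l + 4)*(l^2 - 2*l - 15) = (l - 4)*(l - 1)*(l + 2)*(l + 3)*(l + 4)*(l - 5)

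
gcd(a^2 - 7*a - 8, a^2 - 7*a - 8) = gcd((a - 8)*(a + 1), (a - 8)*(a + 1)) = a^2 - 7*a - 8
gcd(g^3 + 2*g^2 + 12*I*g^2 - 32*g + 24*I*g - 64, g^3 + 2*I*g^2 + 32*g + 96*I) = g + 4*I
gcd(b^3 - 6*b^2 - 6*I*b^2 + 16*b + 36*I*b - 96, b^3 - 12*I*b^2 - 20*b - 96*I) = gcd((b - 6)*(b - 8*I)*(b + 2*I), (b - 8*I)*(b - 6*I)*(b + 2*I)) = b^2 - 6*I*b + 16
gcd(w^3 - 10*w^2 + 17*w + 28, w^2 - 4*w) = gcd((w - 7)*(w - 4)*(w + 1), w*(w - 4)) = w - 4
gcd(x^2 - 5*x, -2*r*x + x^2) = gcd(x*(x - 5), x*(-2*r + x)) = x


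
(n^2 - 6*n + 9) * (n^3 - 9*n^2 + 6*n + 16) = n^5 - 15*n^4 + 69*n^3 - 101*n^2 - 42*n + 144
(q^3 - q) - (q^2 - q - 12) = q^3 - q^2 + 12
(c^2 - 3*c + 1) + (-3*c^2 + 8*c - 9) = -2*c^2 + 5*c - 8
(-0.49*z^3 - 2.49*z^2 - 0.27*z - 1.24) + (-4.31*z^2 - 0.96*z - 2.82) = -0.49*z^3 - 6.8*z^2 - 1.23*z - 4.06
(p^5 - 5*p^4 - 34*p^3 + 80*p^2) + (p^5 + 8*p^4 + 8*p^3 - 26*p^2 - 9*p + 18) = 2*p^5 + 3*p^4 - 26*p^3 + 54*p^2 - 9*p + 18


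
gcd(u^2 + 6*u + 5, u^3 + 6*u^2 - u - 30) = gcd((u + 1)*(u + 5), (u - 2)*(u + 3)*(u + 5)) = u + 5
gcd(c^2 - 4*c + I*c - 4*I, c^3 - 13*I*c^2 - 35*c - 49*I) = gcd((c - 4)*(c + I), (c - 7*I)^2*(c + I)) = c + I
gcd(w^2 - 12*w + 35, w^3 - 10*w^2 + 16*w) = 1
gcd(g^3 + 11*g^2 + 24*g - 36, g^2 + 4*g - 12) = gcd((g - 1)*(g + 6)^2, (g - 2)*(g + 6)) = g + 6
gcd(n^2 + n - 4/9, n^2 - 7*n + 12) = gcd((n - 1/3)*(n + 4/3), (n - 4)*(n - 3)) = 1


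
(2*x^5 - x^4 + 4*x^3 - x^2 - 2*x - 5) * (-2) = -4*x^5 + 2*x^4 - 8*x^3 + 2*x^2 + 4*x + 10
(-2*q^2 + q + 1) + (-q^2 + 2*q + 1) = -3*q^2 + 3*q + 2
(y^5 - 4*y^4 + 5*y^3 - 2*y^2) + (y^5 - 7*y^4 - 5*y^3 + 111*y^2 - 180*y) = 2*y^5 - 11*y^4 + 109*y^2 - 180*y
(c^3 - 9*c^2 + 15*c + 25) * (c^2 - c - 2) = c^5 - 10*c^4 + 22*c^3 + 28*c^2 - 55*c - 50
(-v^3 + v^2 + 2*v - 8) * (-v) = v^4 - v^3 - 2*v^2 + 8*v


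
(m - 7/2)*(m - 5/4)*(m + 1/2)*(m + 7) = m^4 + 11*m^3/4 - 111*m^2/4 + 259*m/16 + 245/16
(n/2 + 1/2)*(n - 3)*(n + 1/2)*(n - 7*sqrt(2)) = n^4/2 - 7*sqrt(2)*n^3/2 - 3*n^3/4 - 2*n^2 + 21*sqrt(2)*n^2/4 - 3*n/4 + 14*sqrt(2)*n + 21*sqrt(2)/4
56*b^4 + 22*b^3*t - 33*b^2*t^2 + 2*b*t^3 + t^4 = (-4*b + t)*(-2*b + t)*(b + t)*(7*b + t)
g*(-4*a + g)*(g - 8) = -4*a*g^2 + 32*a*g + g^3 - 8*g^2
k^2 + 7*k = k*(k + 7)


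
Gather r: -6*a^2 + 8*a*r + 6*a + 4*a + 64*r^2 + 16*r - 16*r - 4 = -6*a^2 + 8*a*r + 10*a + 64*r^2 - 4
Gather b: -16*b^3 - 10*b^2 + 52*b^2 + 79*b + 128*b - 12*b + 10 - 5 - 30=-16*b^3 + 42*b^2 + 195*b - 25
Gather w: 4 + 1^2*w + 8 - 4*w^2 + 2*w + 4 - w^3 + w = -w^3 - 4*w^2 + 4*w + 16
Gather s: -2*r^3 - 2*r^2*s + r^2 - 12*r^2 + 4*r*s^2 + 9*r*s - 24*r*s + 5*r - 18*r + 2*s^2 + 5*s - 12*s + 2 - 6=-2*r^3 - 11*r^2 - 13*r + s^2*(4*r + 2) + s*(-2*r^2 - 15*r - 7) - 4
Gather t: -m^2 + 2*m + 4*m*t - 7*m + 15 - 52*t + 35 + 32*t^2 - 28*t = -m^2 - 5*m + 32*t^2 + t*(4*m - 80) + 50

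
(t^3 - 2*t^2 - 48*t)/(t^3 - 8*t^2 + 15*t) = (t^2 - 2*t - 48)/(t^2 - 8*t + 15)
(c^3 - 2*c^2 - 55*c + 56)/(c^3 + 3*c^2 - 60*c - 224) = (c - 1)/(c + 4)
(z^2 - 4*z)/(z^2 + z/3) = 3*(z - 4)/(3*z + 1)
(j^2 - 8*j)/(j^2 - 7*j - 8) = j/(j + 1)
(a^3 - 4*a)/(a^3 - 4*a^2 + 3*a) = (a^2 - 4)/(a^2 - 4*a + 3)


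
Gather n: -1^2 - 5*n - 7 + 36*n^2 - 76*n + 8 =36*n^2 - 81*n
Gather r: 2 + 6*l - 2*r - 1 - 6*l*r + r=6*l + r*(-6*l - 1) + 1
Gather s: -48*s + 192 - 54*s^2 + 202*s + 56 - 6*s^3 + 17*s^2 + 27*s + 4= -6*s^3 - 37*s^2 + 181*s + 252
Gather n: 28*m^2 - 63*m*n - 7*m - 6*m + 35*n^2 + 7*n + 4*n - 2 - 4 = 28*m^2 - 13*m + 35*n^2 + n*(11 - 63*m) - 6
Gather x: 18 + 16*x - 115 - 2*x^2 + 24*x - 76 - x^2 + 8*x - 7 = -3*x^2 + 48*x - 180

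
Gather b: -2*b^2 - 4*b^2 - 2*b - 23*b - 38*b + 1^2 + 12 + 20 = -6*b^2 - 63*b + 33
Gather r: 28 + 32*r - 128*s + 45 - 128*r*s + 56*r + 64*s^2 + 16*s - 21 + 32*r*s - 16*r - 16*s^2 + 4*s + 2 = r*(72 - 96*s) + 48*s^2 - 108*s + 54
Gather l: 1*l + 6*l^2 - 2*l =6*l^2 - l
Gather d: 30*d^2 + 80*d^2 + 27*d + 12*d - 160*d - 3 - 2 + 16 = 110*d^2 - 121*d + 11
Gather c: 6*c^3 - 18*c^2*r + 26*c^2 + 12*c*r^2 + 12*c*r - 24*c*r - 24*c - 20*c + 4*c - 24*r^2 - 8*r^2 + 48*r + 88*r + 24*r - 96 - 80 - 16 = 6*c^3 + c^2*(26 - 18*r) + c*(12*r^2 - 12*r - 40) - 32*r^2 + 160*r - 192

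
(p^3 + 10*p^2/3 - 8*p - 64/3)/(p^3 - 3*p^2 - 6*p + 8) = (3*p^2 + 4*p - 32)/(3*(p^2 - 5*p + 4))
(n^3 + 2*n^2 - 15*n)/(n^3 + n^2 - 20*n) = (n - 3)/(n - 4)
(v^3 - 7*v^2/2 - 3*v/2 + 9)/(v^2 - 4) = (2*v^2 - 3*v - 9)/(2*(v + 2))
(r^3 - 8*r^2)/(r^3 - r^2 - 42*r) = r*(8 - r)/(-r^2 + r + 42)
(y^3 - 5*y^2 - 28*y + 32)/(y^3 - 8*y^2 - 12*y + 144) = (y^2 - 9*y + 8)/(y^2 - 12*y + 36)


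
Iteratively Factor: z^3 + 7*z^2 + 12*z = (z)*(z^2 + 7*z + 12) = z*(z + 4)*(z + 3)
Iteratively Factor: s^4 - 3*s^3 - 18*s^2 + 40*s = (s)*(s^3 - 3*s^2 - 18*s + 40) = s*(s - 5)*(s^2 + 2*s - 8) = s*(s - 5)*(s + 4)*(s - 2)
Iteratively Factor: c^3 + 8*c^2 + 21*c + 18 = (c + 3)*(c^2 + 5*c + 6) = (c + 2)*(c + 3)*(c + 3)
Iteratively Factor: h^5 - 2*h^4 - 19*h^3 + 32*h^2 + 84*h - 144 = (h - 4)*(h^4 + 2*h^3 - 11*h^2 - 12*h + 36) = (h - 4)*(h - 2)*(h^3 + 4*h^2 - 3*h - 18) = (h - 4)*(h - 2)^2*(h^2 + 6*h + 9) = (h - 4)*(h - 2)^2*(h + 3)*(h + 3)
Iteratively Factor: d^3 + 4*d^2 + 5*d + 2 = (d + 1)*(d^2 + 3*d + 2) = (d + 1)^2*(d + 2)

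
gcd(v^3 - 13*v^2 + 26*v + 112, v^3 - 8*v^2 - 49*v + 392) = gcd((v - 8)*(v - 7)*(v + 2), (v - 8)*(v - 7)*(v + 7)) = v^2 - 15*v + 56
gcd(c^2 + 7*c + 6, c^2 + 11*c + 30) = c + 6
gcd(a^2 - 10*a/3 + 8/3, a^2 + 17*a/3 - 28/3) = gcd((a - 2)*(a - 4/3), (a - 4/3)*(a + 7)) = a - 4/3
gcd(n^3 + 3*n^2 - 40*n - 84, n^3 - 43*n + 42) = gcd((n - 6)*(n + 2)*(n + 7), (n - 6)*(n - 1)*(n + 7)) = n^2 + n - 42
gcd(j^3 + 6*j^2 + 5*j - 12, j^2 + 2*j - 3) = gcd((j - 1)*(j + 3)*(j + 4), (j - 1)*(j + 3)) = j^2 + 2*j - 3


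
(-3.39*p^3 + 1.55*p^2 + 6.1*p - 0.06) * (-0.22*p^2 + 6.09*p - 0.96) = 0.7458*p^5 - 20.9861*p^4 + 11.3519*p^3 + 35.6742*p^2 - 6.2214*p + 0.0576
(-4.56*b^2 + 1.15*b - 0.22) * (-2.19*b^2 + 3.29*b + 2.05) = 9.9864*b^4 - 17.5209*b^3 - 5.0827*b^2 + 1.6337*b - 0.451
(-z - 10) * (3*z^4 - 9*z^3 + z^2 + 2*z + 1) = -3*z^5 - 21*z^4 + 89*z^3 - 12*z^2 - 21*z - 10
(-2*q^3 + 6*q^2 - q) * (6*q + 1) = -12*q^4 + 34*q^3 - q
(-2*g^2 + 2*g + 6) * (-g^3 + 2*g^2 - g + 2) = 2*g^5 - 6*g^4 + 6*g^2 - 2*g + 12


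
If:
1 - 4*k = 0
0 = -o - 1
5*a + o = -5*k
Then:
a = -1/20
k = 1/4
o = -1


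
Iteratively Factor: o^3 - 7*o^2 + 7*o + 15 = (o - 3)*(o^2 - 4*o - 5) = (o - 3)*(o + 1)*(o - 5)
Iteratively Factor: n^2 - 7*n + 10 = (n - 2)*(n - 5)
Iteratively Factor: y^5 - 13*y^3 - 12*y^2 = (y + 3)*(y^4 - 3*y^3 - 4*y^2) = (y + 1)*(y + 3)*(y^3 - 4*y^2) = (y - 4)*(y + 1)*(y + 3)*(y^2) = y*(y - 4)*(y + 1)*(y + 3)*(y)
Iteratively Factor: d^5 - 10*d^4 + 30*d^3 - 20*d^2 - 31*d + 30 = (d - 3)*(d^4 - 7*d^3 + 9*d^2 + 7*d - 10) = (d - 3)*(d + 1)*(d^3 - 8*d^2 + 17*d - 10) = (d - 3)*(d - 1)*(d + 1)*(d^2 - 7*d + 10) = (d - 3)*(d - 2)*(d - 1)*(d + 1)*(d - 5)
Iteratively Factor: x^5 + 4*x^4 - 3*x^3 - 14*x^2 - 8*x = (x - 2)*(x^4 + 6*x^3 + 9*x^2 + 4*x) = x*(x - 2)*(x^3 + 6*x^2 + 9*x + 4) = x*(x - 2)*(x + 4)*(x^2 + 2*x + 1) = x*(x - 2)*(x + 1)*(x + 4)*(x + 1)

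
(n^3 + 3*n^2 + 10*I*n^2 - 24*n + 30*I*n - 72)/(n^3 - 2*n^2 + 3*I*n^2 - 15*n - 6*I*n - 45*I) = (n^2 + 10*I*n - 24)/(n^2 + n*(-5 + 3*I) - 15*I)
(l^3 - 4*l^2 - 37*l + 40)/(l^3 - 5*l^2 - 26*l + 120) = (l^2 - 9*l + 8)/(l^2 - 10*l + 24)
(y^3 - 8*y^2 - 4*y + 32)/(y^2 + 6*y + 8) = (y^2 - 10*y + 16)/(y + 4)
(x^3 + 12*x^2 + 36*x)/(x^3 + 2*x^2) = (x^2 + 12*x + 36)/(x*(x + 2))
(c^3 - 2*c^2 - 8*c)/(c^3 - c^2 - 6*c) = (c - 4)/(c - 3)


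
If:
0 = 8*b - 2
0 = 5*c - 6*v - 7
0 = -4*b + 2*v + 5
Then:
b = 1/4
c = -1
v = -2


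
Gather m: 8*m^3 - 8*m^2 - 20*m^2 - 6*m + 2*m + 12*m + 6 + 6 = 8*m^3 - 28*m^2 + 8*m + 12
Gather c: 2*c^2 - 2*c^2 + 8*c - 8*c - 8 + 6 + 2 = 0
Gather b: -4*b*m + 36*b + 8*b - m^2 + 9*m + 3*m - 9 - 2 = b*(44 - 4*m) - m^2 + 12*m - 11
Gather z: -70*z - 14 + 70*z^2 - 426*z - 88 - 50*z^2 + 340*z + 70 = 20*z^2 - 156*z - 32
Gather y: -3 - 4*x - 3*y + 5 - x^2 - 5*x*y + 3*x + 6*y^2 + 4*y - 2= -x^2 - x + 6*y^2 + y*(1 - 5*x)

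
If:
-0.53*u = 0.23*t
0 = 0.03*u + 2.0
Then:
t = 153.62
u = -66.67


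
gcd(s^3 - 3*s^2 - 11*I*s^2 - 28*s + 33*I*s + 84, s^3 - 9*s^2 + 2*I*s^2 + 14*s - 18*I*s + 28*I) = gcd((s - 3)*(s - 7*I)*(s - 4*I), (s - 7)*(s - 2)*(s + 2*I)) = 1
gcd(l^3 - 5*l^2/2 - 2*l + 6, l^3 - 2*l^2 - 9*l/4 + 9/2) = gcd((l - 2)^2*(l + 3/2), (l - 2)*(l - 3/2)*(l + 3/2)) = l^2 - l/2 - 3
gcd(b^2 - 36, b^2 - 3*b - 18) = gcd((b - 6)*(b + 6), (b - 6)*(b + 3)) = b - 6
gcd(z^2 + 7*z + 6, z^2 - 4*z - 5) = z + 1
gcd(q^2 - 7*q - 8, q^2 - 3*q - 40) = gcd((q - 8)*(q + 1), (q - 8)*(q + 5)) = q - 8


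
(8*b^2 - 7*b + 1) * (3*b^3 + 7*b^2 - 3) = 24*b^5 + 35*b^4 - 46*b^3 - 17*b^2 + 21*b - 3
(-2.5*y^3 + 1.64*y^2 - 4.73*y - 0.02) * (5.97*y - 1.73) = -14.925*y^4 + 14.1158*y^3 - 31.0753*y^2 + 8.0635*y + 0.0346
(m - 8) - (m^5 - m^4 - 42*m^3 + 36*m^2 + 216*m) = -m^5 + m^4 + 42*m^3 - 36*m^2 - 215*m - 8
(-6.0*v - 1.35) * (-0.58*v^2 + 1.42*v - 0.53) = 3.48*v^3 - 7.737*v^2 + 1.263*v + 0.7155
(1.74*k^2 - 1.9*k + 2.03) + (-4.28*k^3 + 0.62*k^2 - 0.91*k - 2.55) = -4.28*k^3 + 2.36*k^2 - 2.81*k - 0.52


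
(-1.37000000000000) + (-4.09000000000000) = -5.46000000000000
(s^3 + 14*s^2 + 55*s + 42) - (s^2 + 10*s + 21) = s^3 + 13*s^2 + 45*s + 21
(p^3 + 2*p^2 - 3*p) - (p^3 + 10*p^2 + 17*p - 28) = -8*p^2 - 20*p + 28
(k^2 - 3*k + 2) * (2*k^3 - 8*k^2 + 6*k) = 2*k^5 - 14*k^4 + 34*k^3 - 34*k^2 + 12*k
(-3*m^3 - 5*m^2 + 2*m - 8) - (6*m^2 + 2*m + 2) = -3*m^3 - 11*m^2 - 10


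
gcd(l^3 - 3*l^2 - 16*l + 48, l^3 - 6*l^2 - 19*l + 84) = l^2 + l - 12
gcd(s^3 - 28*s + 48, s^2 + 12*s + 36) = s + 6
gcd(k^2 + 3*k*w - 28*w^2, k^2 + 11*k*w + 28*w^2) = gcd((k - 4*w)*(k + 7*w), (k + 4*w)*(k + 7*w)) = k + 7*w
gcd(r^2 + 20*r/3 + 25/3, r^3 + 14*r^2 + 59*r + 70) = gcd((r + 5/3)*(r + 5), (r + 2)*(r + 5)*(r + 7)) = r + 5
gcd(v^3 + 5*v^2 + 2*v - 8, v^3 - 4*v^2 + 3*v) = v - 1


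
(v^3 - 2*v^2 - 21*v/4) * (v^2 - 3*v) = v^5 - 5*v^4 + 3*v^3/4 + 63*v^2/4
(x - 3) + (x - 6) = 2*x - 9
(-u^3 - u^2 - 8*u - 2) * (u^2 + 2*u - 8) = -u^5 - 3*u^4 - 2*u^3 - 10*u^2 + 60*u + 16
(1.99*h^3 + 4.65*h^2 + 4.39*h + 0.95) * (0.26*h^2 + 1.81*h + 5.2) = 0.5174*h^5 + 4.8109*h^4 + 19.9059*h^3 + 32.3729*h^2 + 24.5475*h + 4.94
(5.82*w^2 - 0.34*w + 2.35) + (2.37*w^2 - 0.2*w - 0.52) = 8.19*w^2 - 0.54*w + 1.83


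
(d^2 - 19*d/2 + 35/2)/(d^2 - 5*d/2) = (d - 7)/d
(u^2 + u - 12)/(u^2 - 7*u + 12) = (u + 4)/(u - 4)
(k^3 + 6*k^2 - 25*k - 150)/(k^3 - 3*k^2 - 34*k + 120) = (k + 5)/(k - 4)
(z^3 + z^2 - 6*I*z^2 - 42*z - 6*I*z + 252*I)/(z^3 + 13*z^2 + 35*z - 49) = (z^2 - 6*z*(1 + I) + 36*I)/(z^2 + 6*z - 7)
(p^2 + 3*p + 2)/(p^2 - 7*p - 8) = (p + 2)/(p - 8)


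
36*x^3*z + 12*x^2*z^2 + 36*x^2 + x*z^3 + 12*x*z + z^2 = (6*x + z)^2*(x*z + 1)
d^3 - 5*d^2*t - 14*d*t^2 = d*(d - 7*t)*(d + 2*t)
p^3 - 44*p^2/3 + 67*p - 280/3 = (p - 7)*(p - 5)*(p - 8/3)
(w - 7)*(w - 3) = w^2 - 10*w + 21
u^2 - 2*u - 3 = (u - 3)*(u + 1)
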